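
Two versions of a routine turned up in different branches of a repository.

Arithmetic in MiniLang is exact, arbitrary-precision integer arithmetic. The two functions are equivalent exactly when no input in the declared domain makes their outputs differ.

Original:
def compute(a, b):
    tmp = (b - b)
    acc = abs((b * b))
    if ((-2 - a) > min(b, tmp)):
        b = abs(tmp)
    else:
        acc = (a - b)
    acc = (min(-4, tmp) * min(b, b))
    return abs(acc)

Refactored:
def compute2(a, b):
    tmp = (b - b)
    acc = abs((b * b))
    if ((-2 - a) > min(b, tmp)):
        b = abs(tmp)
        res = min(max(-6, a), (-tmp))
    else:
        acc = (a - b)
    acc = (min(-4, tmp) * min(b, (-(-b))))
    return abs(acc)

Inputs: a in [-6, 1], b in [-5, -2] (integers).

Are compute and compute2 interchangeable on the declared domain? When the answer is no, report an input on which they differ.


This is a faithful refactor — constant usage differs, and statement counts differ, and min/max/abs usage differs, and local variable names differ, but the computed results match everywhere.
Spot check at a=1, b=-5 — compute: tmp = 0; acc = 25; ((-2 - a) > min(b, tmp)) -> true; b = 0; acc = 0; return 0. compute2: tmp = 0; acc = 25; ((-2 - a) > min(b, tmp)) -> true; b = 0; res = 0; acc = 0; return 0. Both give 0.
An exhaustive pass over the 32 declared inputs shows identical outputs.
verdict: equivalent


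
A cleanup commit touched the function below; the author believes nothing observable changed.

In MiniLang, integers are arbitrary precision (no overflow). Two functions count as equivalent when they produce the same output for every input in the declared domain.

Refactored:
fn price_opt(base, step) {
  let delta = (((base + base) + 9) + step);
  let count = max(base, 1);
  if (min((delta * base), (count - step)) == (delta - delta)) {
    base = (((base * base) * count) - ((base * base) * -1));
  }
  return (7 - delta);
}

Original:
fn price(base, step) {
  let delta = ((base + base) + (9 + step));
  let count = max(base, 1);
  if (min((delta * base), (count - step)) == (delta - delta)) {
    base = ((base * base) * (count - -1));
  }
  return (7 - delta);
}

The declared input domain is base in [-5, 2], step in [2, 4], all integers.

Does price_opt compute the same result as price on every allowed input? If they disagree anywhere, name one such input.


Side by side, the visible changes include: arithmetic usage differs.
Tracing base=-2, step=3: price: delta = 8; count = 1; (min((delta * base), (count - step)) == (delta - delta)) -> false; return -1 | price_opt: delta = 8; count = 1; (min((delta * base), (count - step)) == (delta - delta)) -> false; return -1 — matching result -1.
Checked all 24 inputs in the declared domain: the outputs agree on every one.
verdict: equivalent


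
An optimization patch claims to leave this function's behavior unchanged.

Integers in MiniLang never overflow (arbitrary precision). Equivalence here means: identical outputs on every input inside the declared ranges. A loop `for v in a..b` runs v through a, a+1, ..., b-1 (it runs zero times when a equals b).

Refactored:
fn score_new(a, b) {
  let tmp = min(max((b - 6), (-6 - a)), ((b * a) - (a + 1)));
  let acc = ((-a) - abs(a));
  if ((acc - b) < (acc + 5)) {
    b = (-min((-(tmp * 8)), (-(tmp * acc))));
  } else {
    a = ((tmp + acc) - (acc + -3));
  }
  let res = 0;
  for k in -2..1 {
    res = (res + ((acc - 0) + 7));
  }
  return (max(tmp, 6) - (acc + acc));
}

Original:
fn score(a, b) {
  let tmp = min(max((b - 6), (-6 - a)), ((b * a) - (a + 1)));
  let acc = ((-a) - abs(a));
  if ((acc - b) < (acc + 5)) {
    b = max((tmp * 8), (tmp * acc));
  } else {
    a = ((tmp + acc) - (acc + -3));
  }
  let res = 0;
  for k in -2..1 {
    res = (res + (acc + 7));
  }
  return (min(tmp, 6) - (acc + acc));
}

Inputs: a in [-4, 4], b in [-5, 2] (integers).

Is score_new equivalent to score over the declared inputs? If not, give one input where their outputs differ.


Evaluate both at a=-4, b=-5.
score: tmp=-2, then acc=0, then ((acc - b) < (acc + 5)) is false, then a=1, then res=0, then (k=-2), then res=7, then (k=-1), then res=14, then (k=0), then res=21, then returns -2
score_new: tmp=-2, then acc=0, then ((acc - b) < (acc + 5)) is false, then a=1, then res=0, then (k=-2), then res=7, then (k=-1), then res=14, then (k=0), then res=21, then returns 6
-2 and 6 differ, so these are not the same function on this domain.
verdict: not equivalent; witness: a=-4, b=-5


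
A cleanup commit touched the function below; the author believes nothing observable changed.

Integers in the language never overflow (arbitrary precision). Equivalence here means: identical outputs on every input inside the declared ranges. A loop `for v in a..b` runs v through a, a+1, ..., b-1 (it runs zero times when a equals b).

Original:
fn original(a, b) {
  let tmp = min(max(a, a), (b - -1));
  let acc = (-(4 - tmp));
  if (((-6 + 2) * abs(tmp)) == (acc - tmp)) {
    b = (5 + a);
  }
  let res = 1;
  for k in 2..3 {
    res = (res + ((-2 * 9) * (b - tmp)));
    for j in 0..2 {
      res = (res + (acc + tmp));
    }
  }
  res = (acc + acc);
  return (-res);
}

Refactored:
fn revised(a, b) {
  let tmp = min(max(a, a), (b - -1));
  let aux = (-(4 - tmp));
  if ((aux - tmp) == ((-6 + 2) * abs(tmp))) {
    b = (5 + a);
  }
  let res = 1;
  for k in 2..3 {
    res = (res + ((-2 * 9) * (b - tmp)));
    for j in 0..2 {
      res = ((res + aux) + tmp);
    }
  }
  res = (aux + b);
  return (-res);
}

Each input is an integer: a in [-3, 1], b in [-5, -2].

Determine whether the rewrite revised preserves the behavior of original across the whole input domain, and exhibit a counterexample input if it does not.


The rewrite breaks on a=-3, b=-5, where the results are 16 and 13.
original: tmp=-4, then acc=-8, then (((-6 + 2) * abs(tmp)) == (acc - tmp)) is false, then res=1, then (k=2), then res=19, then (j=0), then res=7, then (j=1), then res=-5, then res=-16, then returns 16
revised: tmp=-4, then aux=-8, then ((aux - tmp) == ((-6 + 2) * abs(tmp))) is false, then res=1, then (k=2), then res=19, then (j=0), then res=7, then (j=1), then res=-5, then res=-13, then returns 13
verdict: not equivalent; witness: a=-3, b=-5


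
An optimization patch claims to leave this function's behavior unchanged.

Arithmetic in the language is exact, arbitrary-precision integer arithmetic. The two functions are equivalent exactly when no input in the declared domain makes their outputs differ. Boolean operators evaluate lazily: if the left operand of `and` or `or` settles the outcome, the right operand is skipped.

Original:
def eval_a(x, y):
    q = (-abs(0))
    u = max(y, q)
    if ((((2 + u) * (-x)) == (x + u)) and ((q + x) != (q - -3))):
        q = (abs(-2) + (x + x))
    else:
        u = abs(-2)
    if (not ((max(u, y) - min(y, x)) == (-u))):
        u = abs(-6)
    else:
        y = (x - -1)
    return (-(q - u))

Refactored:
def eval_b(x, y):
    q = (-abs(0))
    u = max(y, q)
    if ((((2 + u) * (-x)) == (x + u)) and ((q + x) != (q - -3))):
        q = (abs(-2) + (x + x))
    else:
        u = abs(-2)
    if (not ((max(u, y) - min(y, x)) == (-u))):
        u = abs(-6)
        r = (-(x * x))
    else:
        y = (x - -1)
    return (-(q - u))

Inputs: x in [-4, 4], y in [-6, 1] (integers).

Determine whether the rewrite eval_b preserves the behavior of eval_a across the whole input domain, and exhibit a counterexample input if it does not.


Equivalent — the differences include arithmetic usage differs, statement counts differ, local variable names differ, yet no declared input distinguishes the two.
As a probe, take x=1, y=-3: eval_a runs q := 0 | u := 0 | ((((2 + u) * (-x)) == (x + u)) and ((q + x) != (q - -3))): false | u := 2 | (not ((max(u, y) - min(y, x)) == (-u))): true | u := 6 | result 6; eval_b runs q := 0 | u := 0 | ((((2 + u) * (-x)) == (x + u)) and ((q + x) != (q - -3))): false | u := 2 | (not ((max(u, y) - min(y, x)) == (-u))): true | u := 6 | r := -1 | result 6; both end at 6.
Across all 72 domain points the two functions coincide.
verdict: equivalent


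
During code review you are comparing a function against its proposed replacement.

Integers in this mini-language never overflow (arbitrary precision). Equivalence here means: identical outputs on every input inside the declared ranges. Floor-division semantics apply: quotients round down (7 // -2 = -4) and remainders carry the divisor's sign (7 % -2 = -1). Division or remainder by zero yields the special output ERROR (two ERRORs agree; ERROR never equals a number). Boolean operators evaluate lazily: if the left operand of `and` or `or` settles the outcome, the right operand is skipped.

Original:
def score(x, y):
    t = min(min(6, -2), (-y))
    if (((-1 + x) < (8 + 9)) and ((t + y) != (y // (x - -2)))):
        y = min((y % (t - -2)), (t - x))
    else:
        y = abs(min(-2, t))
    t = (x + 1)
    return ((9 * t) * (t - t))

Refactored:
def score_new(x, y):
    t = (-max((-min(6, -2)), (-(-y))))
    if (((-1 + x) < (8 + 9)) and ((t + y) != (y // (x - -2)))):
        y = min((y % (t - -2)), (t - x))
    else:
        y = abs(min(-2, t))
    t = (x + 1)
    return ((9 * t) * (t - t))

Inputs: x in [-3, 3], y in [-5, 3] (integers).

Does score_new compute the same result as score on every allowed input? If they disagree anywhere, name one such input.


Equivalent — the differences include min/max/abs usage differs, yet no declared input distinguishes the two.
Spot check at x=3, y=-2 — score: t = -2; (((-1 + x) < (8 + 9)) and ((t + y) != (y // (x - -2)))) -> true; division by zero -> ERROR. score_new: t = -2; (((-1 + x) < (8 + 9)) and ((t + y) != (y // (x - -2)))) -> true; division by zero -> ERROR. Both give ERROR.
Checked all 63 inputs in the declared domain: the outputs agree on every one.
verdict: equivalent


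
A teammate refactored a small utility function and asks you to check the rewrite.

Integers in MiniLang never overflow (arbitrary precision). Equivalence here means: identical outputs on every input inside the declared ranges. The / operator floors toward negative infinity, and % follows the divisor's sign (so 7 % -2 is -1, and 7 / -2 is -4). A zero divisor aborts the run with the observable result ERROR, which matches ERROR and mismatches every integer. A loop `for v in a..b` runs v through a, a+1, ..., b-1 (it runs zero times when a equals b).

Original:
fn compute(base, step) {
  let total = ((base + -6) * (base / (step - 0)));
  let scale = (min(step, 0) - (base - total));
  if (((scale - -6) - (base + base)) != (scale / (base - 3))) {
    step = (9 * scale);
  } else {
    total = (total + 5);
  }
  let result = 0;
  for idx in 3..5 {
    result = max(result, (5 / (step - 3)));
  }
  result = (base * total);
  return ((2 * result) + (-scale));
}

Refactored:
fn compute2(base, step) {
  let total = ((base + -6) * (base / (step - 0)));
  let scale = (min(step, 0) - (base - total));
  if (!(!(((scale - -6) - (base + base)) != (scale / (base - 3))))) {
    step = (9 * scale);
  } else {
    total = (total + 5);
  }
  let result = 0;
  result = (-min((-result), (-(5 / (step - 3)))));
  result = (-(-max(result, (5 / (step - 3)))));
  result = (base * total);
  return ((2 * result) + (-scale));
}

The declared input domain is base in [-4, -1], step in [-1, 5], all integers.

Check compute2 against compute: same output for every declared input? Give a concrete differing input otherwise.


The two are interchangeable: boolean connective usage differs; also local variable names differ; also arithmetic usage differs; also constant usage differs; also min/max/abs usage differs; also loop structure differs, and every declared input agrees.
One worked example (base=-2, step=0) — compute: hits division by zero so the output is ERROR; compute2: hits division by zero so the output is ERROR; agreement on ERROR.
Across all 28 domain points the two functions coincide.
verdict: equivalent


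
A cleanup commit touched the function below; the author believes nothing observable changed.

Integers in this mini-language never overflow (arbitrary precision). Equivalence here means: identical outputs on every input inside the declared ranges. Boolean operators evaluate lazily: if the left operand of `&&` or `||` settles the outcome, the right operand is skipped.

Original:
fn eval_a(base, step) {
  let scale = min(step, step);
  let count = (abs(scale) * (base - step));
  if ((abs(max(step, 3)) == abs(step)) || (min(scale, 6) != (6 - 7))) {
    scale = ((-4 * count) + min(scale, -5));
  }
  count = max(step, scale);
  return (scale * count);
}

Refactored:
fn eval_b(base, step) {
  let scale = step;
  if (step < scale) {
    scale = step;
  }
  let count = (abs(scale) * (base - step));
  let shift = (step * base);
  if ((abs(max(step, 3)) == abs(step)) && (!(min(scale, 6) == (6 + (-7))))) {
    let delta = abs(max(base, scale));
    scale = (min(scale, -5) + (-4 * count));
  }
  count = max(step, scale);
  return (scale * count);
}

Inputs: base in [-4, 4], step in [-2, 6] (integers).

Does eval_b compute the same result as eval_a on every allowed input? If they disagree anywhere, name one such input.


Take base=-4, step=-2.
eval_a: scale=-2, then count=-4, then ((abs(max(step, 3)) == abs(step)) || (min(scale, 6) != (6 - 7))) is true, then scale=11, then count=11, then returns 121
eval_b: scale=-2, then (step < scale) is false, then count=-4, then shift=8, then ((abs(max(step, 3)) == abs(step)) && (!(min(scale, 6) == (6 + (-7))))) is false, then count=-2, then returns 4
121 and 4 differ, so these are not the same function on this domain.
verdict: not equivalent; witness: base=-4, step=-2


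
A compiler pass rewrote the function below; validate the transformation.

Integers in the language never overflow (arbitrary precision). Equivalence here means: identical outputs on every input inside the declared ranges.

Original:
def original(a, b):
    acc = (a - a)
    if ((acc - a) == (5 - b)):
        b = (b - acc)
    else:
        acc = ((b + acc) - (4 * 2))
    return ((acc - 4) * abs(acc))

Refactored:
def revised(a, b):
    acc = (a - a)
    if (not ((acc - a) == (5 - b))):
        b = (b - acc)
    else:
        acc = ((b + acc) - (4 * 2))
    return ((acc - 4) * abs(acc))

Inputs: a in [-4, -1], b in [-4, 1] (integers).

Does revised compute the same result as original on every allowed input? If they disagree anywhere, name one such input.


a=-4, b=-4 yields -192 from original but 0 from revised.
verdict: not equivalent; witness: a=-4, b=-4


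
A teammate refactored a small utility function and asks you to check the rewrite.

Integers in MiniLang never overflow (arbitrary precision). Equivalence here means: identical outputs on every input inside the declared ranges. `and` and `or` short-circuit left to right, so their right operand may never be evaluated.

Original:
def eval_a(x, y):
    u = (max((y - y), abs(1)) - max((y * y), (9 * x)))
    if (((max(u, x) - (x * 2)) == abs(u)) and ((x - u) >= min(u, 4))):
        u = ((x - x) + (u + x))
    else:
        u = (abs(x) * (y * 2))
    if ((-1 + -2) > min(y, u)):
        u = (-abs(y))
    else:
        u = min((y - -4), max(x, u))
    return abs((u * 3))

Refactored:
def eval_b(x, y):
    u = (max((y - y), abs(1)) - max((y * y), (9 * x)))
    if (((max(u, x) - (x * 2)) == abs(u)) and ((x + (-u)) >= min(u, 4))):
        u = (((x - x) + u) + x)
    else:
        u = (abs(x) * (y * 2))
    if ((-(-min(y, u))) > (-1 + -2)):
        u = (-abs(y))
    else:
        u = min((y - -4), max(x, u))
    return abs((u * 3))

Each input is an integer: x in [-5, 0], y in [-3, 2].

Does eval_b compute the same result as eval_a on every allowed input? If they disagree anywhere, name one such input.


Evaluate both at x=-5, y=-3.
eval_a: u := -8 | (((max(u, x) - (x * 2)) == abs(u)) and ((x - u) >= min(u, 4))): false | u := -30 | ((-1 + -2) > min(y, u)): true | u := -3 | result 9
eval_b: u := -8 | (((max(u, x) - (x * 2)) == abs(u)) and ((x + (-u)) >= min(u, 4))): false | u := -30 | ((-(-min(y, u))) > (-1 + -2)): false | u := -5 | result 15
9 against 15: the behavior changed.
verdict: not equivalent; witness: x=-5, y=-3


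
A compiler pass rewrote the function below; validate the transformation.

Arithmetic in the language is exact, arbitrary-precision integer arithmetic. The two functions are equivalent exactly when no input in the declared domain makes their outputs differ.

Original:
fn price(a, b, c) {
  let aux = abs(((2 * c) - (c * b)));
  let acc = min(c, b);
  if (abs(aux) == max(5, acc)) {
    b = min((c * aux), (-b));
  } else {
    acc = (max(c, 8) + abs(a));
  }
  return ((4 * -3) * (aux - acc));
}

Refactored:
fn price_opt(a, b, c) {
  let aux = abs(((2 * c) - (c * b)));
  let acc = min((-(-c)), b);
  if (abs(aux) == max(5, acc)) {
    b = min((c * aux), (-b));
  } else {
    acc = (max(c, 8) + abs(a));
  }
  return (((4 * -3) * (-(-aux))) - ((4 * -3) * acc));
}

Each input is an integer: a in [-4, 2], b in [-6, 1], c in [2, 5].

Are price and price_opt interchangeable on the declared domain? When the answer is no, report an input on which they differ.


The two versions differ — the changes include constant usage differs, and arithmetic usage differs.
One worked example (a=2, b=1, c=2) — price: aux = 2; acc = 1; (abs(aux) == max(5, acc)) -> false; acc = 10; return 96; price_opt: aux = 2; acc = 1; (abs(aux) == max(5, acc)) -> false; acc = 10; return 96; agreement on 96.
Checked all 224 inputs in the declared domain: the outputs agree on every one.
verdict: equivalent


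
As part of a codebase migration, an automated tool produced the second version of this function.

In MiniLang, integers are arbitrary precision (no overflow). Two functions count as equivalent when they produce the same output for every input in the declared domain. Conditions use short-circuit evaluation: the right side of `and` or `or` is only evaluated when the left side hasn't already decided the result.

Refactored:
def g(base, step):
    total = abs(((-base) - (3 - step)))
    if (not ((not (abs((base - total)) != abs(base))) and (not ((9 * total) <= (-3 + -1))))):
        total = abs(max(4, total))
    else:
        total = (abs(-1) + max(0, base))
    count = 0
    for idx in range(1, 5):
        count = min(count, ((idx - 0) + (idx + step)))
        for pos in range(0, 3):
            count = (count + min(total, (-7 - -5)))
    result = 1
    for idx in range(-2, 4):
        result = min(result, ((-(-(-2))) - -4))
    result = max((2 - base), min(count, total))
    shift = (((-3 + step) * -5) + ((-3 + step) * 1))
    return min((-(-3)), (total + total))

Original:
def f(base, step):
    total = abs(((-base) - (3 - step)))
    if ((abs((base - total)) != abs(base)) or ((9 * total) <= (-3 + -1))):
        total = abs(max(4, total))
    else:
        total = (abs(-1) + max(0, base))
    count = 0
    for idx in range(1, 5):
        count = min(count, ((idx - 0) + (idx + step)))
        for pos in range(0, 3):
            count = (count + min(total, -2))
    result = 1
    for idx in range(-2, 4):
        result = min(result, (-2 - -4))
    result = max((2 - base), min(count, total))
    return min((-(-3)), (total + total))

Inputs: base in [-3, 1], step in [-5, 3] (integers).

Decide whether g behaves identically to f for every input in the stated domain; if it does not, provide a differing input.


This is a faithful refactor — constant usage differs; statement counts differ; local variable names differ; boolean connective usage differs; arithmetic usage differs, but the computed results match everywhere.
One worked example (base=-1, step=-1) — f: total becomes 3; next ((abs((base - total)) != abs(base)) or ((9 * total) <= (-3 + -1))) evaluates to true; next total becomes 4; next count becomes 0; next at idx=1:; next count becomes 0; next at pos=0:; next count becomes -2; next at pos=1:; next count becomes -4; next at pos=2:; next count becomes -6; next at idx=2:; next count becomes -6; next at pos=0:; next count becomes -8; next at pos=1:; next count becomes -10; next at pos=2:; next count becomes -12; next at idx=3:; next count becomes -12; next at pos=0:; next count becomes -14; next at pos=1:; next count becomes -16; next at pos=2:; next count becomes -18; next at idx=4:; next count becomes -18; next at pos=0:; next count becomes -20; next at pos=1:; next count becomes -22; next at pos=2:; next count becomes -24; next result becomes 1; next at idx=-2:; next result becomes 1; next at idx=-1:; next result becomes 1; next at idx=0:; next result becomes 1; next at idx=1:; next result becomes 1; next at idx=2:; next result becomes 1; next at idx=3:; next result becomes 1; next result becomes 3; next final value 3; g: total becomes 3; next (not ((not (abs((base - total)) != abs(base))) and (not ((9 * total) <= (-3 + -1))))) evaluates to true; next total becomes 4; next count becomes 0; next at idx=1:; next count becomes 0; next at pos=0:; next count becomes -2; next at pos=1:; next count becomes -4; next at pos=2:; next count becomes -6; next at idx=2:; next count becomes -6; next at pos=0:; next count becomes -8; next at pos=1:; next count becomes -10; next at pos=2:; next count becomes -12; next at idx=3:; next count becomes -12; next at pos=0:; next count becomes -14; next at pos=1:; next count becomes -16; next at pos=2:; next count becomes -18; next at idx=4:; next count becomes -18; next at pos=0:; next count becomes -20; next at pos=1:; next count becomes -22; next at pos=2:; next count becomes -24; next result becomes 1; next at idx=-2:; next result becomes 1; next at idx=-1:; next result becomes 1; next at idx=0:; next result becomes 1; next at idx=1:; next result becomes 1; next at idx=2:; next result becomes 1; next at idx=3:; next result becomes 1; next result becomes 3; next shift becomes 16; next final value 3; agreement on 3.
An exhaustive pass over the 45 declared inputs shows identical outputs.
verdict: equivalent


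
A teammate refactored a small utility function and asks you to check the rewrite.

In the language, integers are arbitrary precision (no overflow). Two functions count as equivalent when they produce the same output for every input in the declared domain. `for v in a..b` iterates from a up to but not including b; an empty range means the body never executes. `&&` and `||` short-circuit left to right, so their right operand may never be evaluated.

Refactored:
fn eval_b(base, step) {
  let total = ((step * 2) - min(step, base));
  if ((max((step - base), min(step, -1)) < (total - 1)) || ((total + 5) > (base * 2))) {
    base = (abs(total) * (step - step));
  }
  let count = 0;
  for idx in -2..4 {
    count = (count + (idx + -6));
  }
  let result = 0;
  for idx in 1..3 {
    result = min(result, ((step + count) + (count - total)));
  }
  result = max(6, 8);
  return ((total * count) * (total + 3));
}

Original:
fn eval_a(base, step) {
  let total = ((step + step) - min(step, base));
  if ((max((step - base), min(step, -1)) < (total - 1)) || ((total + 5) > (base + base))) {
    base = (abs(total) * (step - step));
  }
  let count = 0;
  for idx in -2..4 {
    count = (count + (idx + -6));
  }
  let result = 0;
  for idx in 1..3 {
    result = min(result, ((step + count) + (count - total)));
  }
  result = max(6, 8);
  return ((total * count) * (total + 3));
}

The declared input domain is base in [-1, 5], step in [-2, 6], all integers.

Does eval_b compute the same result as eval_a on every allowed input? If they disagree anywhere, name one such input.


The two versions differ — the changes include constant usage differs, plus arithmetic usage differs.
Spot check at base=0, step=1 — eval_a: total = 2; ((max((step - base), min(step, -1)) < (total - 1)) || ((total + 5) > (base + base))) -> true; base = 0; count = 0; [idx=-2]; count = -8; [idx=-1]; count = -15; [idx=0]; count = -21; [idx=1]; count = -26; [idx=2]; count = -30; [idx=3]; count = -33; result = 0; [idx=1]; result = -67; [idx=2]; result = -67; result = 8; return -330. eval_b: total = 2; ((max((step - base), min(step, -1)) < (total - 1)) || ((total + 5) > (base * 2))) -> true; base = 0; count = 0; [idx=-2]; count = -8; [idx=-1]; count = -15; [idx=0]; count = -21; [idx=1]; count = -26; [idx=2]; count = -30; [idx=3]; count = -33; result = 0; [idx=1]; result = -67; [idx=2]; result = -67; result = 8; return -330. Both give -330.
Every one of the 63 inputs gives matching results.
verdict: equivalent


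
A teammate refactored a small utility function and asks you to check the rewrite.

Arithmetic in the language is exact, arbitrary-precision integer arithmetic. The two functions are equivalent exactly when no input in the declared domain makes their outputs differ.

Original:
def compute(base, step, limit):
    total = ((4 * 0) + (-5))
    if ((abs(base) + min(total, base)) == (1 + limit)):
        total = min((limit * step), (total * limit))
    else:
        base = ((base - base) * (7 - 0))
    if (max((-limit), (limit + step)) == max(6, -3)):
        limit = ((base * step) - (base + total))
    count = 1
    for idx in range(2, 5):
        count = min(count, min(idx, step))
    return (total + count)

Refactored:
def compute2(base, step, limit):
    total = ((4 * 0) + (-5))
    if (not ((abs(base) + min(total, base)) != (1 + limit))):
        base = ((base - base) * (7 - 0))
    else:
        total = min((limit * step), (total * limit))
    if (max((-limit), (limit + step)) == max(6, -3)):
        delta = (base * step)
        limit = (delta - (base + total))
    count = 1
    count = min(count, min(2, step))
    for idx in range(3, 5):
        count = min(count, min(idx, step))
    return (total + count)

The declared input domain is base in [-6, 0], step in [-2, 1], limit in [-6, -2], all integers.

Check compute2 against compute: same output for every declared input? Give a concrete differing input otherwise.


Input base=-6, step=-2, limit=-6: -7 from compute versus 10 from compute2.
verdict: not equivalent; witness: base=-6, step=-2, limit=-6


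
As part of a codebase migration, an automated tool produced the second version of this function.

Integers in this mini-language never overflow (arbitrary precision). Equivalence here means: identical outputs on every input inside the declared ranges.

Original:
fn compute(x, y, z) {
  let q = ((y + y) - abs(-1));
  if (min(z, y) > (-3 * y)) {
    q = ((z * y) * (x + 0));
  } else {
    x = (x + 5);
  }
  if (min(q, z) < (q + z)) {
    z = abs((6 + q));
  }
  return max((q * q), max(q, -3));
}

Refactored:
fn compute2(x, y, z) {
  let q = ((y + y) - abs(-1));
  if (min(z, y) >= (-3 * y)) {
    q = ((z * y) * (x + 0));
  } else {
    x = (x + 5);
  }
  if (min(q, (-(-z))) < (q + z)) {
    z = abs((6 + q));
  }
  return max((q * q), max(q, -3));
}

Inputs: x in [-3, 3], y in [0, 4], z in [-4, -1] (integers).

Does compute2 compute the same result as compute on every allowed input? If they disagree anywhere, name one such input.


x=-3, y=1, z=-3 yields 1 from compute but 81 from compute2.
verdict: not equivalent; witness: x=-3, y=1, z=-3


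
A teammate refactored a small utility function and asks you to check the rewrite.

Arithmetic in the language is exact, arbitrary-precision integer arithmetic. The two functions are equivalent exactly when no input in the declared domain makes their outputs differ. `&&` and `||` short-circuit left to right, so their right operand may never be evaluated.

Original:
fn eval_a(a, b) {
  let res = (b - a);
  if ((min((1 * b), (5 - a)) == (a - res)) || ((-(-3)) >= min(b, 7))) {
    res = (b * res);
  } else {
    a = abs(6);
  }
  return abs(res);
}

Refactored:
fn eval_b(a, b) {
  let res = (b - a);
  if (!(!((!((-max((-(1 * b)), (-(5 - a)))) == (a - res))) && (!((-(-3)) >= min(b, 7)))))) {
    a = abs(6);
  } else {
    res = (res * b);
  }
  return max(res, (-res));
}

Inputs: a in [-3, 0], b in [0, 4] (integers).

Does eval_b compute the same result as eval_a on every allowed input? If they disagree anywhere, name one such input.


Reading the diff, among the changes: min/max/abs usage differs; also boolean connective usage differs.
Tracing a=0, b=4: eval_a: res becomes 4; next ((min((1 * b), (5 - a)) == (a - res)) || ((-(-3)) >= min(b, 7))) evaluates to false; next a becomes 6; next final value 4 | eval_b: res becomes 4; next (!(!((!((-max((-(1 * b)), (-(5 - a)))) == (a - res))) && (!((-(-3)) >= min(b, 7)))))) evaluates to true; next a becomes 6; next final value 4 — matching result 4.
Checked all 20 inputs in the declared domain: the outputs agree on every one.
verdict: equivalent


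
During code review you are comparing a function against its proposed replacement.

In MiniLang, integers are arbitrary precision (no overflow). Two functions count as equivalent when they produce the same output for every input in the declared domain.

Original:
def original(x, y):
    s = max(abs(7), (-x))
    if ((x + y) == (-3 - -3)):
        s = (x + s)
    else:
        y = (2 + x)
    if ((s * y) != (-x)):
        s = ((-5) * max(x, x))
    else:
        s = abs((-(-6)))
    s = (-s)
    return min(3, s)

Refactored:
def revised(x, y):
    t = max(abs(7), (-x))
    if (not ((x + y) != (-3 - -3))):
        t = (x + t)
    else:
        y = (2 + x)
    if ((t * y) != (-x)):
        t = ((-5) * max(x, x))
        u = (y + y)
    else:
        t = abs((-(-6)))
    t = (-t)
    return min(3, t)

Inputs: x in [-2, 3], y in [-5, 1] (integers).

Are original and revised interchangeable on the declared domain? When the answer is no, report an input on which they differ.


Differences: arithmetic usage differs; statement counts differ; comparison usage differs; local variable names differ; boolean connective usage differs — yet all 42 inputs agree.
verdict: equivalent


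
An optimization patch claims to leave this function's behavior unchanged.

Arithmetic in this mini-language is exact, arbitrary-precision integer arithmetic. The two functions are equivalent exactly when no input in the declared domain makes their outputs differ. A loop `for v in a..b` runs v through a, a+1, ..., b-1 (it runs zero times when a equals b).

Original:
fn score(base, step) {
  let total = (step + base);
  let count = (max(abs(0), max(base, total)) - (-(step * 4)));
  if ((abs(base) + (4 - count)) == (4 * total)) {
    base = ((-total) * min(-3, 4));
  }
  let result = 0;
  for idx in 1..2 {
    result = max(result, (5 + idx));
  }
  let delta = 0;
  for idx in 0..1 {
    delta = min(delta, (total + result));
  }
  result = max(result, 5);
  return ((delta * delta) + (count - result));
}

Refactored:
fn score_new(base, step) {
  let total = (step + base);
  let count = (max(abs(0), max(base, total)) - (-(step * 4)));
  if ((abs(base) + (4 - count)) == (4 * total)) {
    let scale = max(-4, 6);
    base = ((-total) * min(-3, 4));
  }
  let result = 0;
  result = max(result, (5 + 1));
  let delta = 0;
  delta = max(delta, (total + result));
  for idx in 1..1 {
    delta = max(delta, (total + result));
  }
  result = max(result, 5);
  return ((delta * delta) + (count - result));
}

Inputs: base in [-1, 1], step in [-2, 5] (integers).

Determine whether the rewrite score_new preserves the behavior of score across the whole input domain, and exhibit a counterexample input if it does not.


Take base=-1, step=-2.
score: total becomes -3; next count becomes -8; next ((abs(base) + (4 - count)) == (4 * total)) evaluates to false; next result becomes 0; next at idx=1:; next result becomes 6; next delta becomes 0; next at idx=0:; next delta becomes 0; next result becomes 6; next final value -14
score_new: total becomes -3; next count becomes -8; next ((abs(base) + (4 - count)) == (4 * total)) evaluates to false; next result becomes 0; next result becomes 6; next delta becomes 0; next delta becomes 3; next idx never enters its loop body; next result becomes 6; next final value -5
-14 != -5, so the rewrite changes behavior.
verdict: not equivalent; witness: base=-1, step=-2


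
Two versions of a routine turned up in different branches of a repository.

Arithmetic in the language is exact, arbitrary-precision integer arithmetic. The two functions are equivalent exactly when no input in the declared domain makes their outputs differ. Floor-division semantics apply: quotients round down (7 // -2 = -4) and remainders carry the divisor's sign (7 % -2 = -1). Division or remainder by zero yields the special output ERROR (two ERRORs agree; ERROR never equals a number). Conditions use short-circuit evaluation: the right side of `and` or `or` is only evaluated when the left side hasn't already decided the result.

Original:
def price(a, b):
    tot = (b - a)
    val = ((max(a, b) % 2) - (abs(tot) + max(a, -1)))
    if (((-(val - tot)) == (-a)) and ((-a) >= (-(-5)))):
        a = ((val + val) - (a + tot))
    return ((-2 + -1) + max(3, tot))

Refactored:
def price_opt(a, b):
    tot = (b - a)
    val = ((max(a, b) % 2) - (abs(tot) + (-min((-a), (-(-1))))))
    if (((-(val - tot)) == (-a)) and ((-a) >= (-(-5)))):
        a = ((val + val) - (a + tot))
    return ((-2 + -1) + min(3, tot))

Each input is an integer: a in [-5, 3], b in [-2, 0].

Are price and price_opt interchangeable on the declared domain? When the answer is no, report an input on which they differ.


There is a counterexample at a=-5, b=-1: 1 on one side, 0 on the other.
price: tot=4, then val=-2, then (((-(val - tot)) == (-a)) and ((-a) >= (-(-5)))) is false, then returns 1
price_opt: tot=4, then val=-2, then (((-(val - tot)) == (-a)) and ((-a) >= (-(-5)))) is false, then returns 0
verdict: not equivalent; witness: a=-5, b=-1


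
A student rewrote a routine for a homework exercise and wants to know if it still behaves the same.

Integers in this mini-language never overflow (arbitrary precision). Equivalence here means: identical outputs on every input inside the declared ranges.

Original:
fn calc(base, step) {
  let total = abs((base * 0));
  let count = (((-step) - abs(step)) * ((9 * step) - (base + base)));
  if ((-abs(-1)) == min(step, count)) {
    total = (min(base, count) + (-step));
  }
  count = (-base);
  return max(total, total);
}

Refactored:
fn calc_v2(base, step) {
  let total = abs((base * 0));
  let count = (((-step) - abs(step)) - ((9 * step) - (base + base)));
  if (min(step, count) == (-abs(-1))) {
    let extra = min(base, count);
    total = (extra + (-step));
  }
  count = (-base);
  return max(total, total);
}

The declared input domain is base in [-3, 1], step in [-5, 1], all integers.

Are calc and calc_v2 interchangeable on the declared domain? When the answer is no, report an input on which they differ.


Not equivalent: base=1, step=-1 separates them (1 vs 2).
calc: total = 0; count = 0; ((-abs(-1)) == min(step, count)) -> true; total = 1; count = -1; return 1
calc_v2: total = 0; count = 11; (min(step, count) == (-abs(-1))) -> true; extra = 1; total = 2; count = -1; return 2
verdict: not equivalent; witness: base=1, step=-1


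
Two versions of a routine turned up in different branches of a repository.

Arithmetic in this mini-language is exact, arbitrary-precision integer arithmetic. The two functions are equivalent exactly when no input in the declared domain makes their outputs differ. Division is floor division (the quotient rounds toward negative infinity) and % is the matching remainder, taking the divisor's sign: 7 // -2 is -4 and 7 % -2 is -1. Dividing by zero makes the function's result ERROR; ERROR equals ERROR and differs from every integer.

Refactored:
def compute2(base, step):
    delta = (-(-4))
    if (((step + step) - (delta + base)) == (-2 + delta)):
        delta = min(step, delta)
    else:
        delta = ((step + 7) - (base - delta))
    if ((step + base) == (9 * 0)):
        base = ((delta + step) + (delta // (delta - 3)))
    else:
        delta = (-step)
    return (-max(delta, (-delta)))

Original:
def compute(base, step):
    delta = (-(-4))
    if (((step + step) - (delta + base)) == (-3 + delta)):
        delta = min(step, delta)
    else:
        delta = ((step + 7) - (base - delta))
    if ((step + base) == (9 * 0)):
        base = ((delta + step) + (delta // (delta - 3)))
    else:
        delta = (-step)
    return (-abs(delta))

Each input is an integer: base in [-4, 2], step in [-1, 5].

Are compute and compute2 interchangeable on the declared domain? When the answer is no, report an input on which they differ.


There is a counterexample at base=-2, step=2: -15 on one side, -2 on the other.
compute: delta = 4; (((step + step) - (delta + base)) == (-3 + delta)) -> false; delta = 15; ((step + base) == (9 * 0)) -> true; base = 18; return -15
compute2: delta = 4; (((step + step) - (delta + base)) == (-2 + delta)) -> true; delta = 2; ((step + base) == (9 * 0)) -> true; base = 2; return -2
verdict: not equivalent; witness: base=-2, step=2


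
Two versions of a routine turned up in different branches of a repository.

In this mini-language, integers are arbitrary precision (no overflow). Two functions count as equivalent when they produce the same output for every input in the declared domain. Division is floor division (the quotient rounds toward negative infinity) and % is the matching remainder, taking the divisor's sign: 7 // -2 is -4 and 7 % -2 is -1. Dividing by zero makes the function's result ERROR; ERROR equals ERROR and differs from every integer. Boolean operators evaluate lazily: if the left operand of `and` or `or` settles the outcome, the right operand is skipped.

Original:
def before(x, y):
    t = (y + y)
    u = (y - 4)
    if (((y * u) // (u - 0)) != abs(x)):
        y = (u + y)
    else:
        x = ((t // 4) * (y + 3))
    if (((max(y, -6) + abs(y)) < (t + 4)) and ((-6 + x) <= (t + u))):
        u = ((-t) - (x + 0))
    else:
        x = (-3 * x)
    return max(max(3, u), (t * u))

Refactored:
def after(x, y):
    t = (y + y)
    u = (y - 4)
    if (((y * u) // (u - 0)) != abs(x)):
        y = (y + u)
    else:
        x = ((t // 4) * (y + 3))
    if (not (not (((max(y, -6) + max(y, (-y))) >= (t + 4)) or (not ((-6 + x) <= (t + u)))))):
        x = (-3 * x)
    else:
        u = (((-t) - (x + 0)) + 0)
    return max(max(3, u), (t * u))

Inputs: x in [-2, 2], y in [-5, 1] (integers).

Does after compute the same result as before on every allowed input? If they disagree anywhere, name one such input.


Reading the diff, among the changes: boolean connective usage differs; and arithmetic usage differs; and comparison usage differs; and min/max/abs usage differs; and constant usage differs.
As a probe, take x=0, y=1: before runs t becomes 2; next u becomes -3; next (((y * u) // (u - 0)) != abs(x)) evaluates to true; next y becomes -2; next (((max(y, -6) + abs(y)) < (t + 4)) and ((-6 + x) <= (t + u))) evaluates to true; next u becomes -2; next final value 3; after runs t becomes 2; next u becomes -3; next (((y * u) // (u - 0)) != abs(x)) evaluates to true; next y becomes -2; next (not (not (((max(y, -6) + max(y, (-y))) >= (t + 4)) or (not ((-6 + x) <= (t + u)))))) evaluates to false; next u becomes -2; next final value 3; both end at 3.
Across all 35 domain points the two functions coincide.
verdict: equivalent


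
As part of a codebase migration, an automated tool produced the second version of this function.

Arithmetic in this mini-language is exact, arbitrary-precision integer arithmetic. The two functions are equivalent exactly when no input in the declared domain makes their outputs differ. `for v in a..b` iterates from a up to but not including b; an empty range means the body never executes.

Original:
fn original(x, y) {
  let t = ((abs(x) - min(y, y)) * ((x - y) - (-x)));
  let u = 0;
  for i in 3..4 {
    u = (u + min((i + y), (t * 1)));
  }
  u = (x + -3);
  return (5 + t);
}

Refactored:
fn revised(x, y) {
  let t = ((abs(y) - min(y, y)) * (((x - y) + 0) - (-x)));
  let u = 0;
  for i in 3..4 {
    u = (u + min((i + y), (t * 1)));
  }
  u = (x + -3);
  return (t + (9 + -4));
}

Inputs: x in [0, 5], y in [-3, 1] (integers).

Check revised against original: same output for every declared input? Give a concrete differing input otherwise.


The rewrite breaks on x=0, y=-3, where the results are 14 and 23.
original: t := 9 | u := 0 | iter i=3: | u := 0 | u := -3 | result 14
revised: t := 18 | u := 0 | iter i=3: | u := 0 | u := -3 | result 23
verdict: not equivalent; witness: x=0, y=-3


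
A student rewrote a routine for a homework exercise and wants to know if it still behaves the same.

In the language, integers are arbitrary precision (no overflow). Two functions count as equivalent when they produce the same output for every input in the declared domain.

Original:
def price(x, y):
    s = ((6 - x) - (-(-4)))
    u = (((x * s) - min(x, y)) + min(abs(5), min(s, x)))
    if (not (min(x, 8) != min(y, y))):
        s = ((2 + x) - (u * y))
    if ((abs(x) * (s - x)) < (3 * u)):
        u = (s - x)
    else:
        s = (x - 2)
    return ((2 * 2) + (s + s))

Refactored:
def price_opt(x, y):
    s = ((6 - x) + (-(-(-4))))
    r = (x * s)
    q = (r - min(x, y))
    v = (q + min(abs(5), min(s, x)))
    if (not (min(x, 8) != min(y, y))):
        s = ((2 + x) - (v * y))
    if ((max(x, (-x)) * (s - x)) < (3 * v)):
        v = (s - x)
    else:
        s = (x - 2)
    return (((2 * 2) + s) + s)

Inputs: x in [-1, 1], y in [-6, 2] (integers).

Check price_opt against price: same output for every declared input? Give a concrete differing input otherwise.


Comparing the listings, the differences include: local variable names differ; and min/max/abs usage differs; and statement counts differ; and arithmetic usage differs.
Spot check at x=1, y=0 — price: s=1, then u=2, then (not (min(x, 8) != min(y, y))) is false, then ((abs(x) * (s - x)) < (3 * u)) is true, then u=0, then returns 6. price_opt: s=1, then r=1, then q=1, then v=2, then (not (min(x, 8) != min(y, y))) is false, then ((max(x, (-x)) * (s - x)) < (3 * v)) is true, then v=0, then returns 6. Both give 6.
An exhaustive pass over the 27 declared inputs shows identical outputs.
verdict: equivalent
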